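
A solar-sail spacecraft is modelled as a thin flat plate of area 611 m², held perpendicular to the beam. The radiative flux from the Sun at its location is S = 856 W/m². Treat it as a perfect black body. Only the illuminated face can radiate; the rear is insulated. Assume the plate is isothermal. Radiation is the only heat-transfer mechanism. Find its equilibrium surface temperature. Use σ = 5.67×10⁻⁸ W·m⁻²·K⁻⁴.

T ≈ 351 K

At equilibrium, absorbed power = emitted power.
Absorbing cross-section = A = 611.0 m²; emitting surface = A = 611.0 m² (ratio 1).
S·A_cross = εσ·A_surf·T⁴  ⇒  T⁴ = S/(1σ).
T⁴ = 1.00·856/(1·5.67×10⁻⁸) = 1.510×10¹⁰ K⁴.
T = (1.510×10¹⁰)^(1/4).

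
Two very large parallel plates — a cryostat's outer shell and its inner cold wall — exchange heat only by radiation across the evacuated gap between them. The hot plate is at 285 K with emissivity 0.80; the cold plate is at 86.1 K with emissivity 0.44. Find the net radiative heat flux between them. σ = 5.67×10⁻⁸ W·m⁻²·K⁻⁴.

q ≈ 147 W/m²

For two infinite grey parallel plates, q = σ(T₁⁴ − T₂⁴)/(1/ε₁ + 1/ε₂ − 1).
T₁⁴ − T₂⁴ = 6.598×10⁹ − 5.496×10⁷ = 6.543×10⁹ K⁴.
1/ε₁ + 1/ε₂ − 1 = 1.250 + 2.273 − 1 = 2.523.
q = 5.67×10⁻⁸ × 6.543×10⁹ / 2.523.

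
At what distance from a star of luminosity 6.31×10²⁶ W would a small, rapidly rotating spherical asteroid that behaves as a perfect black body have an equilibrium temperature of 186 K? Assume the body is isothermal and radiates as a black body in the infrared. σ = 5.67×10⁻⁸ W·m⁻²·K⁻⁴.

For an isothermal black-emitting sphere, (1−a)S·πr² = σ·4πr²·T⁴ ⇒ S = 4σT⁴/(1−a).
S = 4·5.67×10⁻⁸·(186)⁴/1.00 = 271.5 W/m².
Flux falls as S = L/(4πd²), so d = √(L/(4πS)) = √(6.31×10²⁶/(4π·271.5)).

d ≈ 4.30×10¹¹ m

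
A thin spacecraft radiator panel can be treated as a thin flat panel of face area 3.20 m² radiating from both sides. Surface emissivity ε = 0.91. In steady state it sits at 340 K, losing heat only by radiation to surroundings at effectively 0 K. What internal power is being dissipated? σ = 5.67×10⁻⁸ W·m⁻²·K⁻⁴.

P ≈ 4410 W

Steady state: P = εσA T⁴.
A = 2·3.20 = 6.400 m²; T⁴ = (340)⁴ = 1.336×10¹⁰ K⁴.
P = 0.91 × 5.67×10⁻⁸ × 6.400 × 1.336×10¹⁰.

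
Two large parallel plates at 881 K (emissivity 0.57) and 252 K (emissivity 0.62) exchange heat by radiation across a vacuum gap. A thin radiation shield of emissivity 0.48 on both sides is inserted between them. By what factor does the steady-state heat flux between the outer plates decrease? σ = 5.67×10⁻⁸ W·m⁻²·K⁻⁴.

Without shield: q₀ = σΔ(T⁴)/(1/ε₁+1/ε₂−1) with denominator 2.367.
With shield the two gaps are in series; the resistances add: (1/ε₁+1/ε_s−1)+(1/ε_s+1/ε₂−1) = 2.838+2.696 = 5.534.
Heat-flux ratio q₀/q = 5.534/2.367.

factor ≈ 2.34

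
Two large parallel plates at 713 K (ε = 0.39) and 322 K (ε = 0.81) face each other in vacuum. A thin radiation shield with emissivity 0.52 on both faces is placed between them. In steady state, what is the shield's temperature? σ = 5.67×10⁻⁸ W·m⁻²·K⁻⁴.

In steady state the net flux on the hot side equals that on the cold side.
σ(T₁⁴−T_s⁴)/D₁ = σ(T_s⁴−T₂⁴)/D₂, with D₁ = 1/ε₁+1/ε_s−1 = 3.487, D₂ = 1/ε_s+1/ε₂−1 = 2.158.
Solve for T_s⁴: T_s⁴ = (D₂·T₁⁴ + D₁·T₂⁴)/(D₁+D₂) = 1.054×10¹¹ K⁴.

T_s ≈ 570 K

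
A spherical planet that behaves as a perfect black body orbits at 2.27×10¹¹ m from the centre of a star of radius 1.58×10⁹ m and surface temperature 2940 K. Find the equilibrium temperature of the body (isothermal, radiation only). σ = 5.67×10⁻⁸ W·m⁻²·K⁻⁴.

T ≈ 173 K

The star's surface emits σT_*⁴; at distance d the flux is S = σT_*⁴(R_*/d)².
S = 5.67×10⁻⁸·(2940)⁴·(1.58×10⁹/2.27×10¹¹)² = 205.2 W/m².
For an isothermal sphere T⁴ = (1−a)S/(4σ) = 9.049×10⁸ K⁴.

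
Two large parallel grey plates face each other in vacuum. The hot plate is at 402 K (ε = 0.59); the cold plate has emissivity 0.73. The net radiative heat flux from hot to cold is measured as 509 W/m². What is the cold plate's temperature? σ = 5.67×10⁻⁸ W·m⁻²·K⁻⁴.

T₂ ≈ 295 K

q = σ(T₁⁴ − T₂⁴)/(1/ε₁ + 1/ε₂ − 1); denominator = 2.065.
T₂⁴ = T₁⁴ − q·(1/ε₁+1/ε₂−1)/σ = 2.612×10¹⁰ − 509·2.065/5.67×10⁻⁸
    = 7.580×10⁹ K⁴.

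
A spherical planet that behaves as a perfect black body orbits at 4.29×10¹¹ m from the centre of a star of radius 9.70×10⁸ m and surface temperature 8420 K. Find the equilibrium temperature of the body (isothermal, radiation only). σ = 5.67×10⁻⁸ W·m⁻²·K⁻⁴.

The star's surface emits σT_*⁴; at distance d the flux is S = σT_*⁴(R_*/d)².
S = 5.67×10⁻⁸·(8420)⁴·(9.70×10⁸/4.29×10¹¹)² = 1457 W/m².
For an isothermal sphere T⁴ = (1−a)S/(4σ) = 6.424×10⁹ K⁴.

T ≈ 283 K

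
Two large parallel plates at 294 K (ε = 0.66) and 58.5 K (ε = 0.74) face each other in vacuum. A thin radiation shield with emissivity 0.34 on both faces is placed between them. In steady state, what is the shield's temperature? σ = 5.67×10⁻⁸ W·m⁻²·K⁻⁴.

In steady state the net flux on the hot side equals that on the cold side.
σ(T₁⁴−T_s⁴)/D₁ = σ(T_s⁴−T₂⁴)/D₂, with D₁ = 1/ε₁+1/ε_s−1 = 3.456, D₂ = 1/ε_s+1/ε₂−1 = 3.293.
Solve for T_s⁴: T_s⁴ = (D₂·T₁⁴ + D₁·T₂⁴)/(D₁+D₂) = 3.651×10⁹ K⁴.

T_s ≈ 246 K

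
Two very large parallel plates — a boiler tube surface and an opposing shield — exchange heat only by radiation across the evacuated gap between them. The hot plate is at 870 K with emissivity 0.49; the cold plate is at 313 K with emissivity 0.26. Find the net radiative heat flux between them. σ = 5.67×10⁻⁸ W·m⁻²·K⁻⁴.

For two infinite grey parallel plates, q = σ(T₁⁴ − T₂⁴)/(1/ε₁ + 1/ε₂ − 1).
T₁⁴ − T₂⁴ = 5.729×10¹¹ − 9.598×10⁹ = 5.633×10¹¹ K⁴.
1/ε₁ + 1/ε₂ − 1 = 2.041 + 3.846 − 1 = 4.887.
q = 5.67×10⁻⁸ × 5.633×10¹¹ / 4.887.

q ≈ 6540 W/m²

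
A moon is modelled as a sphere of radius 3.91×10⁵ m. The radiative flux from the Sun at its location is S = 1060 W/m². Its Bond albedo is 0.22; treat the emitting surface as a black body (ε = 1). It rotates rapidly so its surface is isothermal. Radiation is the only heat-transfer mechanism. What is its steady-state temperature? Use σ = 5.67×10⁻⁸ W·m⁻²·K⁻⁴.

T ≈ 246 K

At equilibrium, absorbed power = emitted power.
Absorbing cross-section = πr² = 4.803×10¹¹ m²; emitting surface = 4πr² = 1.921×10¹² m² (ratio 4).
(1−a)S·A_cross = εσ·A_surf·T⁴  ⇒  T⁴ = (1−a)S/(4σ).
T⁴ = 0.780·1060/(4·5.67×10⁻⁸) = 3.646×10⁹ K⁴.
T = (3.646×10⁹)^(1/4).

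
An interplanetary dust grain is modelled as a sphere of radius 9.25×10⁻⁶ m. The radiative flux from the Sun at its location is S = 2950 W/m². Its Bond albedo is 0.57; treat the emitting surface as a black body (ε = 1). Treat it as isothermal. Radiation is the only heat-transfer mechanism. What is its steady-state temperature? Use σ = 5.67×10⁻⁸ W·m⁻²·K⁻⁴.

T ≈ 273 K

At equilibrium, absorbed power = emitted power.
Absorbing cross-section = πr² = 2.688×10⁻¹⁰ m²; emitting surface = 4πr² = 1.075×10⁻⁹ m² (ratio 4).
(1−a)S·A_cross = εσ·A_surf·T⁴  ⇒  T⁴ = (1−a)S/(4σ).
T⁴ = 0.430·2950/(4·5.67×10⁻⁸) = 5.593×10⁹ K⁴.
T = (5.593×10⁹)^(1/4).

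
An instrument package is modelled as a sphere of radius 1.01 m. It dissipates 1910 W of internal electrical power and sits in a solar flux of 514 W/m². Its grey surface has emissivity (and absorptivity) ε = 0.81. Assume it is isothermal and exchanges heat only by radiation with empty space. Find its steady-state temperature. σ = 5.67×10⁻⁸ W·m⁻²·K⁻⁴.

At steady state, absorbed solar power + internal power = radiated power.
Absorbed: α·S·A_cross = 0.81·514·3.205 = 1334 W (cross-section πr²).
Total input = 1334 + 1910 = 3244 W.
Radiated: εσ·A_surf·T⁴ with A_surf = 4πr² = 12.82 m².
T⁴ = 3244/(0.81·5.67×10⁻⁸·12.82) = 5.511×10⁹ K⁴.

T ≈ 272 K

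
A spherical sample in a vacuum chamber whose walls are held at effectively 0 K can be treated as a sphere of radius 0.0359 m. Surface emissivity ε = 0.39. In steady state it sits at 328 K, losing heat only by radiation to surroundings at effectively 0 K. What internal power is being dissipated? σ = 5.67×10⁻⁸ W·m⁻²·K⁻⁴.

P ≈ 4.15 W

Steady state: P = εσA T⁴.
A = 4πr² = 0.01620 m²; T⁴ = (328)⁴ = 1.157×10¹⁰ K⁴.
P = 0.39 × 5.67×10⁻⁸ × 0.01620 × 1.157×10¹⁰.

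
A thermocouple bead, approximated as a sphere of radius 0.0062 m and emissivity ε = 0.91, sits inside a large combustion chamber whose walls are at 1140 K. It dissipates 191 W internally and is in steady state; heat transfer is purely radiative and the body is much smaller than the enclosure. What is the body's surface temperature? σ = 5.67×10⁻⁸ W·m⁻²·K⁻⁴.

T ≈ 1750 K

For a small grey body in a large enclosure, net radiated power = εσA(T⁴ − T_w⁴).
Steady state: P = εσA(T⁴ − T_w⁴) with A = 4πr² = 4.831×10⁻⁴ m².
T⁴ = P/(εσA) + T_w⁴ = 191/(0.91·5.67×10⁻⁸·4.831×10⁻⁴) + (1140)⁴
    = 7.663×10¹² + 1.689×10¹² = 9.352×10¹² K⁴.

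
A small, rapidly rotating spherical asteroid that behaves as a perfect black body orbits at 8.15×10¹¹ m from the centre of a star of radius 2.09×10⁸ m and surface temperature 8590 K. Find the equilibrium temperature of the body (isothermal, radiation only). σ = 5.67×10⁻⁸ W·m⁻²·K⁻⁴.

T ≈ 97.3 K

The star's surface emits σT_*⁴; at distance d the flux is S = σT_*⁴(R_*/d)².
S = 5.67×10⁻⁸·(8590)⁴·(2.09×10⁸/8.15×10¹¹)² = 20.30 W/m².
For an isothermal sphere T⁴ = (1−a)S/(4σ) = 8.951×10⁷ K⁴.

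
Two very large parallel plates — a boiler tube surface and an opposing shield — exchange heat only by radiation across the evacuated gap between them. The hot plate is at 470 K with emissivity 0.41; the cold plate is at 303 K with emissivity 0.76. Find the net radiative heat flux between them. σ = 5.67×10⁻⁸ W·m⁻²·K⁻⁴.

For two infinite grey parallel plates, q = σ(T₁⁴ − T₂⁴)/(1/ε₁ + 1/ε₂ − 1).
T₁⁴ − T₂⁴ = 4.880×10¹⁰ − 8.429×10⁹ = 4.037×10¹⁰ K⁴.
1/ε₁ + 1/ε₂ − 1 = 2.439 + 1.316 − 1 = 2.755.
q = 5.67×10⁻⁸ × 4.037×10¹⁰ / 2.755.

q ≈ 831 W/m²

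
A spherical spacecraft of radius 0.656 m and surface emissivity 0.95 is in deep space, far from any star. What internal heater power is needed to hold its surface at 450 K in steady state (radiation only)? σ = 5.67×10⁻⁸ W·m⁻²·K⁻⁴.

P = εσ·4πr²·T⁴.
4πr² = 5.408 m²; T⁴ = 4.101×10¹⁰ K⁴.
P = 0.95·5.67×10⁻⁸·5.408·4.101×10¹⁰.

P ≈ 11900 W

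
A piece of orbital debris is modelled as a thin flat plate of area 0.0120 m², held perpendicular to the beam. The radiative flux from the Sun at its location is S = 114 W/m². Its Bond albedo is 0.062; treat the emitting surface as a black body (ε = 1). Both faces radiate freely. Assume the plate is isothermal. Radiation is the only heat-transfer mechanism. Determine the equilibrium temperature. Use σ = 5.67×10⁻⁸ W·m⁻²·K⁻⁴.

T ≈ 175 K

At equilibrium, absorbed power = emitted power.
Absorbing cross-section = A = 0.01200 m²; emitting surface = 2A = 0.02400 m² (ratio 2).
(1−a)S·A_cross = εσ·A_surf·T⁴  ⇒  T⁴ = (1−a)S/(2σ).
T⁴ = 0.938·114/(2·5.67×10⁻⁸) = 9.430×10⁸ K⁴.
T = (9.430×10⁸)^(1/4).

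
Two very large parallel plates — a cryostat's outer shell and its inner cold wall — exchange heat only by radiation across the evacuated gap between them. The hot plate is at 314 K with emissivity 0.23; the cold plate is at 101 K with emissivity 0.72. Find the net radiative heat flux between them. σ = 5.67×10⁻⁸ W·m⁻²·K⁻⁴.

For two infinite grey parallel plates, q = σ(T₁⁴ − T₂⁴)/(1/ε₁ + 1/ε₂ − 1).
T₁⁴ − T₂⁴ = 9.721×10⁹ − 1.041×10⁸ = 9.617×10⁹ K⁴.
1/ε₁ + 1/ε₂ − 1 = 4.348 + 1.389 − 1 = 4.737.
q = 5.67×10⁻⁸ × 9.617×10⁹ / 4.737.

q ≈ 115 W/m²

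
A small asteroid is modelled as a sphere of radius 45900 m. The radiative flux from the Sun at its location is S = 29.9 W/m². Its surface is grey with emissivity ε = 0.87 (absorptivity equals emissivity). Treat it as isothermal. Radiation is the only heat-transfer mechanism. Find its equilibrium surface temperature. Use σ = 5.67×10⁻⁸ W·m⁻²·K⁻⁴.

T ≈ 107 K

At equilibrium, absorbed power = emitted power.
Absorbing cross-section = πr² = 6.619×10⁹ m²; emitting surface = 4πr² = 2.647×10¹⁰ m² (ratio 4).
εS·A_cross = εσ·A_surf·T⁴  ⇒  T⁴ = S/(4σ)   (ε cancels).
T⁴ = 29.9/(4·5.67×10⁻⁸) = 1.318×10⁸ K⁴.
T = (1.318×10⁸)^(1/4).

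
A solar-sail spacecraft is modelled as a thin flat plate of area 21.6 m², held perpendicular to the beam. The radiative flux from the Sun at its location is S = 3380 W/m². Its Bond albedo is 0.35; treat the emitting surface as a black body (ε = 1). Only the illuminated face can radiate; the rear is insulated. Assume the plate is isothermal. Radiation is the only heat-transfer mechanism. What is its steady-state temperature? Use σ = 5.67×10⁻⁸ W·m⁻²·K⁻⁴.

At equilibrium, absorbed power = emitted power.
Absorbing cross-section = A = 21.60 m²; emitting surface = A = 21.60 m² (ratio 1).
(1−a)S·A_cross = εσ·A_surf·T⁴  ⇒  T⁴ = (1−a)S/(1σ).
T⁴ = 0.650·3380/(1·5.67×10⁻⁸) = 3.875×10¹⁰ K⁴.
T = (3.875×10¹⁰)^(1/4).

T ≈ 444 K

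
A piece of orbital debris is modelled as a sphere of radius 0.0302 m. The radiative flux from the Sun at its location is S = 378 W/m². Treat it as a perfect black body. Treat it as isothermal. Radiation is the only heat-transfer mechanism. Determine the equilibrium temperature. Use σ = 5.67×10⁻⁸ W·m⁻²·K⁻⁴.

T ≈ 202 K

At equilibrium, absorbed power = emitted power.
Absorbing cross-section = πr² = 0.002865 m²; emitting surface = 4πr² = 0.01146 m² (ratio 4).
S·A_cross = εσ·A_surf·T⁴  ⇒  T⁴ = S/(4σ).
T⁴ = 1.00·378/(4·5.67×10⁻⁸) = 1.667×10⁹ K⁴.
T = (1.667×10⁹)^(1/4).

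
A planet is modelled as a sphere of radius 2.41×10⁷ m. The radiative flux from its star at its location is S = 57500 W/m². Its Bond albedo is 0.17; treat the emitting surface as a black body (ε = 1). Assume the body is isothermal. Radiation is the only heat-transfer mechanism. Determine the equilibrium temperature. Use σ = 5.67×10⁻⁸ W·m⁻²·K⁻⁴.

At equilibrium, absorbed power = emitted power.
Absorbing cross-section = πr² = 1.825×10¹⁵ m²; emitting surface = 4πr² = 7.299×10¹⁵ m² (ratio 4).
(1−a)S·A_cross = εσ·A_surf·T⁴  ⇒  T⁴ = (1−a)S/(4σ).
T⁴ = 0.830·57500/(4·5.67×10⁻⁸) = 2.104×10¹¹ K⁴.
T = (2.104×10¹¹)^(1/4).

T ≈ 677 K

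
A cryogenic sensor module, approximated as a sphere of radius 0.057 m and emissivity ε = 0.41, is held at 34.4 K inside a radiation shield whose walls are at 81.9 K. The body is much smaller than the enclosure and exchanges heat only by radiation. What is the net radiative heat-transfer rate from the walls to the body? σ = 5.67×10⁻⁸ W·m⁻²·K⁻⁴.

P_net ≈ 0.0414 W

For a small grey body in a large enclosure: P_net = εσA(T_body⁴ − T_wall⁴).
A = 4πr² = 0.04083 m²; T_body⁴ − T_wall⁴ = 1.400×10⁶ − 4.499×10⁷ = -4.359×10⁷ K⁴.
|P_net| = 0.41·5.67×10⁻⁸·0.04083·4.359×10⁷.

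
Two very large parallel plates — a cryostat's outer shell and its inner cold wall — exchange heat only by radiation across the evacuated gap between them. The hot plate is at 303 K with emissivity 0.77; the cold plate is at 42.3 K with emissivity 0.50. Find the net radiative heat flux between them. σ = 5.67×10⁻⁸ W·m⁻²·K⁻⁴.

For two infinite grey parallel plates, q = σ(T₁⁴ − T₂⁴)/(1/ε₁ + 1/ε₂ − 1).
T₁⁴ − T₂⁴ = 8.429×10⁹ − 3.202×10⁶ = 8.426×10⁹ K⁴.
1/ε₁ + 1/ε₂ − 1 = 1.299 + 2.000 − 1 = 2.299.
q = 5.67×10⁻⁸ × 8.426×10⁹ / 2.299.

q ≈ 208 W/m²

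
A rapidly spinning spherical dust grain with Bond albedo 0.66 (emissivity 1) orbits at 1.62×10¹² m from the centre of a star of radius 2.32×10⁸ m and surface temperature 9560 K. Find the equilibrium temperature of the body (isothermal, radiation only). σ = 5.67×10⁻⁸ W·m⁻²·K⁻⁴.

T ≈ 61.8 K

The star's surface emits σT_*⁴; at distance d the flux is S = σT_*⁴(R_*/d)².
S = 5.67×10⁻⁸·(9560)⁴·(2.32×10⁸/1.62×10¹²)² = 9.713 W/m².
For an isothermal sphere T⁴ = (1−a)S/(4σ) = 1.456×10⁷ K⁴.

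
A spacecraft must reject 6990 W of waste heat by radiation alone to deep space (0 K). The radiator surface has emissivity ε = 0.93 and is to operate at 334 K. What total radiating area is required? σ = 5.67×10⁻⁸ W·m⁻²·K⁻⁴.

P = εσA T⁴ ⇒ A = P/(εσT⁴).
T⁴ = 1.244×10¹⁰ K⁴.
A = 6990/(0.93 × 5.67×10⁻⁸ × 1.244×10¹⁰).

A ≈ 10.7 m²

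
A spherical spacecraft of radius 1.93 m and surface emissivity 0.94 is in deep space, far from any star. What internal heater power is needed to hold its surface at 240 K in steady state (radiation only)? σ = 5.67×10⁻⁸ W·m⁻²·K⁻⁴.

P = εσ·4πr²·T⁴.
4πr² = 46.81 m²; T⁴ = 3.318×10⁹ K⁴.
P = 0.94·5.67×10⁻⁸·46.81·3.318×10⁹.

P ≈ 8280 W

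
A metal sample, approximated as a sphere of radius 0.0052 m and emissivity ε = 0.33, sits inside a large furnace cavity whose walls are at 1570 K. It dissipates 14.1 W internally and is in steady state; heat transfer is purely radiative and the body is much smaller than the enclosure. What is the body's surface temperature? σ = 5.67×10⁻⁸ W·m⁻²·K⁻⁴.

For a small grey body in a large enclosure, net radiated power = εσA(T⁴ − T_w⁴).
Steady state: P = εσA(T⁴ − T_w⁴) with A = 4πr² = 3.398×10⁻⁴ m².
T⁴ = P/(εσA) + T_w⁴ = 14.1/(0.33·5.67×10⁻⁸·3.398×10⁻⁴) + (1570)⁴
    = 2.218×10¹² + 6.076×10¹² = 8.293×10¹² K⁴.

T ≈ 1700 K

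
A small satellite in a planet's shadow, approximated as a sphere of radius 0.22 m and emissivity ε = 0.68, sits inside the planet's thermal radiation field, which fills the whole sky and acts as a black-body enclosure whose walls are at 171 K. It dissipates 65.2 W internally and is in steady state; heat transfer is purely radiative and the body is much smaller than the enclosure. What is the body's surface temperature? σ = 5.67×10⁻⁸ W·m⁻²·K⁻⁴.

For a small grey body in a large enclosure, net radiated power = εσA(T⁴ − T_w⁴).
Steady state: P = εσA(T⁴ − T_w⁴) with A = 4πr² = 0.6082 m².
T⁴ = P/(εσA) + T_w⁴ = 65.2/(0.68·5.67×10⁻⁸·0.6082) + (171)⁴
    = 2.780×10⁹ + 8.550×10⁸ = 3.635×10⁹ K⁴.

T ≈ 246 K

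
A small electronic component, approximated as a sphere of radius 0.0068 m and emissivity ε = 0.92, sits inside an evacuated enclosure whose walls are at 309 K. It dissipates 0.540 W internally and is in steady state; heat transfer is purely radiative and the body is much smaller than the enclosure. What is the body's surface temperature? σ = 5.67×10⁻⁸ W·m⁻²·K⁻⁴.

T ≈ 405 K

For a small grey body in a large enclosure, net radiated power = εσA(T⁴ − T_w⁴).
Steady state: P = εσA(T⁴ − T_w⁴) with A = 4πr² = 5.811×10⁻⁴ m².
T⁴ = P/(εσA) + T_w⁴ = 0.540/(0.92·5.67×10⁻⁸·5.811×10⁻⁴) + (309)⁴
    = 1.782×10¹⁰ + 9.117×10⁹ = 2.693×10¹⁰ K⁴.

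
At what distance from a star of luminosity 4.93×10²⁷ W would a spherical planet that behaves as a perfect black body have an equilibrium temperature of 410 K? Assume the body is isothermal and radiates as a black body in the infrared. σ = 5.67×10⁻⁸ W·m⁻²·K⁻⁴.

For an isothermal black-emitting sphere, (1−a)S·πr² = σ·4πr²·T⁴ ⇒ S = 4σT⁴/(1−a).
S = 4·5.67×10⁻⁸·(410)⁴/1.00 = 6409 W/m².
Flux falls as S = L/(4πd²), so d = √(L/(4πS)) = √(4.93×10²⁷/(4π·6409)).

d ≈ 2.47×10¹¹ m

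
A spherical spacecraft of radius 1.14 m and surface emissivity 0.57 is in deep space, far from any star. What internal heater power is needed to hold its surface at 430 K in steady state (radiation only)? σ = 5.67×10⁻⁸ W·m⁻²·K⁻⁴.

P = εσ·4πr²·T⁴.
4πr² = 16.33 m²; T⁴ = 3.419×10¹⁰ K⁴.
P = 0.57·5.67×10⁻⁸·16.33·3.419×10¹⁰.

P ≈ 18000 W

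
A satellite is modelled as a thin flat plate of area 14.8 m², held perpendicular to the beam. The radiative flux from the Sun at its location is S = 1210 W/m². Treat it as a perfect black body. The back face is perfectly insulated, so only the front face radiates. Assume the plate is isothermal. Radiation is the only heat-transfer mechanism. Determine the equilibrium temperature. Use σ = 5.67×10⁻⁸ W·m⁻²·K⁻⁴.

At equilibrium, absorbed power = emitted power.
Absorbing cross-section = A = 14.80 m²; emitting surface = A = 14.80 m² (ratio 1).
S·A_cross = εσ·A_surf·T⁴  ⇒  T⁴ = S/(1σ).
T⁴ = 1.00·1210/(1·5.67×10⁻⁸) = 2.134×10¹⁰ K⁴.
T = (2.134×10¹⁰)^(1/4).

T ≈ 382 K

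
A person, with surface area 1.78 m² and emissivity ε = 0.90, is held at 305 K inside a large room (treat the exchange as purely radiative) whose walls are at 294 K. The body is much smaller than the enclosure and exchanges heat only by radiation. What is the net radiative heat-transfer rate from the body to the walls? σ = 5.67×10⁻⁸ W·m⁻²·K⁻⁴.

P_net ≈ 107 W

For a small grey body in a large enclosure: P_net = εσA(T_body⁴ − T_wall⁴).
A = 1.78 m²; T_body⁴ − T_wall⁴ = 8.654×10⁹ − 7.471×10⁹ = 1.182×10⁹ K⁴.
|P_net| = 0.90·5.67×10⁻⁸·1.780·1.182×10⁹.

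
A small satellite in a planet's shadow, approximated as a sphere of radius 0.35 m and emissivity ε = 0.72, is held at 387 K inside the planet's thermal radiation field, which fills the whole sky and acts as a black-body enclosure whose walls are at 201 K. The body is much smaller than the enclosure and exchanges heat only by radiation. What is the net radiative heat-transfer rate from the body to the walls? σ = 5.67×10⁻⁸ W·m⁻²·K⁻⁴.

P_net ≈ 1310 W

For a small grey body in a large enclosure: P_net = εσA(T_body⁴ − T_wall⁴).
A = 4πr² = 1.539 m²; T_body⁴ − T_wall⁴ = 2.243×10¹⁰ − 1.632×10⁹ = 2.080×10¹⁰ K⁴.
|P_net| = 0.72·5.67×10⁻⁸·1.539·2.080×10¹⁰.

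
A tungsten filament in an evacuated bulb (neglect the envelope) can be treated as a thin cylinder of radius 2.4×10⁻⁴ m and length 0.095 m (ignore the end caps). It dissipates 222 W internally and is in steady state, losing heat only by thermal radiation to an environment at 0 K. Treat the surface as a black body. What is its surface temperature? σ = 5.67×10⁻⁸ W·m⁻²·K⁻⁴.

T ≈ 2290 K

Steady state: internal power = radiated power, P = εσA T⁴.
Radiating area A = 2πrL = 1.433×10⁻⁴ m².
T⁴ = P/(εσA) = 222/(1.0·5.67×10⁻⁸·1.433×10⁻⁴) = 2.733×10¹³ K⁴.
T = (2.733×10¹³)^(1/4).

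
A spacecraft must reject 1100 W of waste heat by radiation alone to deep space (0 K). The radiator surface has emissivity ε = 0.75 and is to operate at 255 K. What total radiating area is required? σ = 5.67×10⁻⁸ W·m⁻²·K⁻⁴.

P = εσA T⁴ ⇒ A = P/(εσT⁴).
T⁴ = 4.228×10⁹ K⁴.
A = 1100/(0.75 × 5.67×10⁻⁸ × 4.228×10⁹).

A ≈ 6.12 m²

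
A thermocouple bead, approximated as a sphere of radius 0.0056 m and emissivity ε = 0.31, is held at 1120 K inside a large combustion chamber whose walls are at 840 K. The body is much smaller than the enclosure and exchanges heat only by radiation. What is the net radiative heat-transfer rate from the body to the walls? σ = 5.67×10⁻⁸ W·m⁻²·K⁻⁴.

For a small grey body in a large enclosure: P_net = εσA(T_body⁴ − T_wall⁴).
A = 4πr² = 3.941×10⁻⁴ m²; T_body⁴ − T_wall⁴ = 1.574×10¹² − 4.979×10¹¹ = 1.076×10¹² K⁴.
|P_net| = 0.31·5.67×10⁻⁸·3.941×10⁻⁴·1.076×10¹².

P_net ≈ 7.45 W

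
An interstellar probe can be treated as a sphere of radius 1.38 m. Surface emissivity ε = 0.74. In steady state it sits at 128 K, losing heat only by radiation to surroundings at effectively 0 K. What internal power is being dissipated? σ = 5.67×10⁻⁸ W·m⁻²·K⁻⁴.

P ≈ 270 W

Steady state: P = εσA T⁴.
A = 4πr² = 23.93 m²; T⁴ = (128)⁴ = 2.684×10⁸ K⁴.
P = 0.74 × 5.67×10⁻⁸ × 23.93 × 2.684×10⁸.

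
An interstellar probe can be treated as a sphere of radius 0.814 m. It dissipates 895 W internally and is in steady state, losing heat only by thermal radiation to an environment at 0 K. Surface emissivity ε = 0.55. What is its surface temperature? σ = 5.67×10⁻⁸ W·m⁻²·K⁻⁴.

T ≈ 242 K

Steady state: internal power = radiated power, P = εσA T⁴.
Radiating area A = 4πr² = 8.326 m².
T⁴ = P/(εσA) = 895/(0.55·5.67×10⁻⁸·8.326) = 3.447×10⁹ K⁴.
T = (3.447×10⁹)^(1/4).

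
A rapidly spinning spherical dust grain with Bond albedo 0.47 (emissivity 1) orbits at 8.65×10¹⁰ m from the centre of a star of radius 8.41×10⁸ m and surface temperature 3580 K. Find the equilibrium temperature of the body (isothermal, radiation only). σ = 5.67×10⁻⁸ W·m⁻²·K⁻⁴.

The star's surface emits σT_*⁴; at distance d the flux is S = σT_*⁴(R_*/d)².
S = 5.67×10⁻⁸·(3580)⁴·(8.41×10⁸/8.65×10¹⁰)² = 880.4 W/m².
For an isothermal sphere T⁴ = (1−a)S/(4σ) = 2.057×10⁹ K⁴.

T ≈ 213 K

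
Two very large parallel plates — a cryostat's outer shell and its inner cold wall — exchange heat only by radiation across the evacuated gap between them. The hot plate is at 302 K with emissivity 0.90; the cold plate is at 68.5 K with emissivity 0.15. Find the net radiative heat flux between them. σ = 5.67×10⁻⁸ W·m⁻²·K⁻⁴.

For two infinite grey parallel plates, q = σ(T₁⁴ − T₂⁴)/(1/ε₁ + 1/ε₂ − 1).
T₁⁴ − T₂⁴ = 8.318×10⁹ − 2.202×10⁷ = 8.296×10⁹ K⁴.
1/ε₁ + 1/ε₂ − 1 = 1.111 + 6.667 − 1 = 6.778.
q = 5.67×10⁻⁸ × 8.296×10⁹ / 6.778.

q ≈ 69.4 W/m²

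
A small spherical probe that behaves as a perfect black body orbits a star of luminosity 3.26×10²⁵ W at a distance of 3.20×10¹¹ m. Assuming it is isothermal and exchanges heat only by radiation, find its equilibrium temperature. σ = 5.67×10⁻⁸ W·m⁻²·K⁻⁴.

First find the stellar flux at distance d: S = L/(4πd²) = 3.26×10²⁵/(4π·(3.20×10¹¹)²) = 25.33 W/m².
For an isothermal sphere, absorbed (1−a)S·πr² = emitted σ·4πr²·T⁴, so T⁴ = (1−a)S/(4σ).
T⁴ = 1.00·25.33/(4·5.67×10⁻⁸) = 1.117×10⁸ K⁴.

T ≈ 103 K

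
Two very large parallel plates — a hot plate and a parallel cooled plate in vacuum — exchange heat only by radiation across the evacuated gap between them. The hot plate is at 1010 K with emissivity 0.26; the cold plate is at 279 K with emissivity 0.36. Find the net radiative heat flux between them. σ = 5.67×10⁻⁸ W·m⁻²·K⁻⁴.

For two infinite grey parallel plates, q = σ(T₁⁴ − T₂⁴)/(1/ε₁ + 1/ε₂ − 1).
T₁⁴ − T₂⁴ = 1.041×10¹² − 6.059×10⁹ = 1.035×10¹² K⁴.
1/ε₁ + 1/ε₂ − 1 = 3.846 + 2.778 − 1 = 5.624.
q = 5.67×10⁻⁸ × 1.035×10¹² / 5.624.

q ≈ 10400 W/m²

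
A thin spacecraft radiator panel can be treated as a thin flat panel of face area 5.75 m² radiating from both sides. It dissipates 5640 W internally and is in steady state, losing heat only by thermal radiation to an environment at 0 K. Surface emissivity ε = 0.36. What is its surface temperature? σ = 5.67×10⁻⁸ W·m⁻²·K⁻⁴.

T ≈ 394 K

Steady state: internal power = radiated power, P = εσA T⁴.
Radiating area A = 2·5.75 = 11.50 m².
T⁴ = P/(εσA) = 5640/(0.36·5.67×10⁻⁸·11.50) = 2.403×10¹⁰ K⁴.
T = (2.403×10¹⁰)^(1/4).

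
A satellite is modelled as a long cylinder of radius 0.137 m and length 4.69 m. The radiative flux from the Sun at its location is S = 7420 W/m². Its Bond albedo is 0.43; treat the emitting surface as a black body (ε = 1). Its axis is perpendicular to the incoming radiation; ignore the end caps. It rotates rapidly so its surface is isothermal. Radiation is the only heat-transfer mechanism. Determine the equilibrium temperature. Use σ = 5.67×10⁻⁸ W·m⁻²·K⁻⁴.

T ≈ 393 K

At equilibrium, absorbed power = emitted power.
Absorbing cross-section = 2rL = 1.285 m²; emitting surface = 2πrL = 4.037 m² (ratio π).
(1−a)S·A_cross = εσ·A_surf·T⁴  ⇒  T⁴ = (1−a)S/(πσ).
T⁴ = 0.570·7420/(π·5.67×10⁻⁸) = 2.374×10¹⁰ K⁴.
T = (2.374×10¹⁰)^(1/4).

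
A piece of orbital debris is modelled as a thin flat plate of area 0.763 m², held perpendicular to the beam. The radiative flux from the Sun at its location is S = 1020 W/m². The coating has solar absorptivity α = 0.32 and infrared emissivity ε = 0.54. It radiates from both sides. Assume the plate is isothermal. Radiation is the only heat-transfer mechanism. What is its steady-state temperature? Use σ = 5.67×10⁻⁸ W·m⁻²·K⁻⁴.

T ≈ 270 K

At equilibrium, absorbed power = emitted power.
Absorbing cross-section = A = 0.7630 m²; emitting surface = 2A = 1.526 m² (ratio 2).
αS·A_cross = εσ·A_surf·T⁴  ⇒  T⁴ = αS/(ε·2σ).
T⁴ = 0.320·1020/(0.54·2·5.67×10⁻⁸) = 5.330×10⁹ K⁴.
T = (5.330×10⁹)^(1/4).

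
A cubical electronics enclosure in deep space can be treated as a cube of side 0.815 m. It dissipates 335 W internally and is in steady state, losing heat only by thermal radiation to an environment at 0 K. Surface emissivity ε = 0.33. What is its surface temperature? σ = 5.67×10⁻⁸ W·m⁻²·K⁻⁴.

Steady state: internal power = radiated power, P = εσA T⁴.
Radiating area A = 6L² = 3.985 m².
T⁴ = P/(εσA) = 335/(0.33·5.67×10⁻⁸·3.985) = 4.492×10⁹ K⁴.
T = (4.492×10⁹)^(1/4).

T ≈ 259 K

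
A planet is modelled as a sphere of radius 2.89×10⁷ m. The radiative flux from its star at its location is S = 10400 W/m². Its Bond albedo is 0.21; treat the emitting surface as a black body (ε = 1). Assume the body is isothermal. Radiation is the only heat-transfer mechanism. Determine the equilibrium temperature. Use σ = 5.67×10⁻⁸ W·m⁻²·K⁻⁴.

At equilibrium, absorbed power = emitted power.
Absorbing cross-section = πr² = 2.624×10¹⁵ m²; emitting surface = 4πr² = 1.050×10¹⁶ m² (ratio 4).
(1−a)S·A_cross = εσ·A_surf·T⁴  ⇒  T⁴ = (1−a)S/(4σ).
T⁴ = 0.790·10400/(4·5.67×10⁻⁸) = 3.623×10¹⁰ K⁴.
T = (3.623×10¹⁰)^(1/4).

T ≈ 436 K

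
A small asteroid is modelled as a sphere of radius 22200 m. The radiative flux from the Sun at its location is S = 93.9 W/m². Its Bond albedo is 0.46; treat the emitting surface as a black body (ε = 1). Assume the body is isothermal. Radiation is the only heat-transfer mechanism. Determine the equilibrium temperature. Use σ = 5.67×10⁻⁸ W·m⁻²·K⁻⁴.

At equilibrium, absorbed power = emitted power.
Absorbing cross-section = πr² = 1.548×10⁹ m²; emitting surface = 4πr² = 6.193×10⁹ m² (ratio 4).
(1−a)S·A_cross = εσ·A_surf·T⁴  ⇒  T⁴ = (1−a)S/(4σ).
T⁴ = 0.540·93.9/(4·5.67×10⁻⁸) = 2.236×10⁸ K⁴.
T = (2.236×10⁸)^(1/4).

T ≈ 122 K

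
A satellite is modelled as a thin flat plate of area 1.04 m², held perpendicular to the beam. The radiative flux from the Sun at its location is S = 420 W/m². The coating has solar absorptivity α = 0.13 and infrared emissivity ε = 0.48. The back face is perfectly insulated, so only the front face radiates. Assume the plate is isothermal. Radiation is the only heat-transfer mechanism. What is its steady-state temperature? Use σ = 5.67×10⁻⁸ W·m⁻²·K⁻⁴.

At equilibrium, absorbed power = emitted power.
Absorbing cross-section = A = 1.040 m²; emitting surface = A = 1.040 m² (ratio 1).
αS·A_cross = εσ·A_surf·T⁴  ⇒  T⁴ = αS/(ε·1σ).
T⁴ = 0.130·420/(0.48·1·5.67×10⁻⁸) = 2.006×10⁹ K⁴.
T = (2.006×10⁹)^(1/4).

T ≈ 212 K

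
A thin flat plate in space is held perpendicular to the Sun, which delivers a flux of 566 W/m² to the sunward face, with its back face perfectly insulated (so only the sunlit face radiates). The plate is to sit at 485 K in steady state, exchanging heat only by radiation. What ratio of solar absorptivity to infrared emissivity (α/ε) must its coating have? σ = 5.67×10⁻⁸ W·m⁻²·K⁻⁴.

α/ε ≈ 5.54

Balance: αS·A = εσ·1A·T⁴ ⇒ α/ε = σT⁴/S.
α/ε = 5.67×10⁻⁸·(485)⁴/566 = 5.67×10⁻⁸·5.533×10¹⁰/566.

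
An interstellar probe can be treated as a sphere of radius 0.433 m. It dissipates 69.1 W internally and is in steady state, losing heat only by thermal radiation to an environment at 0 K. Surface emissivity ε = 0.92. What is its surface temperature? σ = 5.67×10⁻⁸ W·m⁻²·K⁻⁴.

Steady state: internal power = radiated power, P = εσA T⁴.
Radiating area A = 4πr² = 2.356 m².
T⁴ = P/(εσA) = 69.1/(0.92·5.67×10⁻⁸·2.356) = 5.622×10⁸ K⁴.
T = (5.622×10⁸)^(1/4).

T ≈ 154 K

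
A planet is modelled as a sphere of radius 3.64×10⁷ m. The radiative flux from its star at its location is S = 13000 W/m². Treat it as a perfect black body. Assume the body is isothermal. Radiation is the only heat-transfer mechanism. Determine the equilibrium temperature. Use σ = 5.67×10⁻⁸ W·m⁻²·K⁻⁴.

T ≈ 489 K

At equilibrium, absorbed power = emitted power.
Absorbing cross-section = πr² = 4.162×10¹⁵ m²; emitting surface = 4πr² = 1.665×10¹⁶ m² (ratio 4).
S·A_cross = εσ·A_surf·T⁴  ⇒  T⁴ = S/(4σ).
T⁴ = 1.00·13000/(4·5.67×10⁻⁸) = 5.732×10¹⁰ K⁴.
T = (5.732×10¹⁰)^(1/4).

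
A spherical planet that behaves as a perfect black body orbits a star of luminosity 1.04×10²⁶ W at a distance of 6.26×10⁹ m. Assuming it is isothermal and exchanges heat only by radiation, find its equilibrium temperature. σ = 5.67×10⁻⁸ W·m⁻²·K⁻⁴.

T ≈ 982 K

First find the stellar flux at distance d: S = L/(4πd²) = 1.04×10²⁶/(4π·(6.26×10⁹)²) = 2.112×10⁵ W/m².
For an isothermal sphere, absorbed (1−a)S·πr² = emitted σ·4πr²·T⁴, so T⁴ = (1−a)S/(4σ).
T⁴ = 1.00·2.112×10⁵/(4·5.67×10⁻⁸) = 9.312×10¹¹ K⁴.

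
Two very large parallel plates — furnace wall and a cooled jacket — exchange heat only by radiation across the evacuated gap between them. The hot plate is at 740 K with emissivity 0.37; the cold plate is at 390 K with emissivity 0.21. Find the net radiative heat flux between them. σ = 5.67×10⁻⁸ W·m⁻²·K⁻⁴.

q ≈ 2430 W/m²

For two infinite grey parallel plates, q = σ(T₁⁴ − T₂⁴)/(1/ε₁ + 1/ε₂ − 1).
T₁⁴ − T₂⁴ = 2.999×10¹¹ − 2.313×10¹⁰ = 2.767×10¹¹ K⁴.
1/ε₁ + 1/ε₂ − 1 = 2.703 + 4.762 − 1 = 6.465.
q = 5.67×10⁻⁸ × 2.767×10¹¹ / 6.465.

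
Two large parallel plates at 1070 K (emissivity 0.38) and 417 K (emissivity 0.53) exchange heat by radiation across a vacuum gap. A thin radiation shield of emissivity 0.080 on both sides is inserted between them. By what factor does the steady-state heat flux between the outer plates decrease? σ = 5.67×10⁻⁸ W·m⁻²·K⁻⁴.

Without shield: q₀ = σΔ(T⁴)/(1/ε₁+1/ε₂−1) with denominator 3.518.
With shield the two gaps are in series; the resistances add: (1/ε₁+1/ε_s−1)+(1/ε_s+1/ε₂−1) = 14.13+13.39 = 27.52.
Heat-flux ratio q₀/q = 27.52/3.518.

factor ≈ 7.82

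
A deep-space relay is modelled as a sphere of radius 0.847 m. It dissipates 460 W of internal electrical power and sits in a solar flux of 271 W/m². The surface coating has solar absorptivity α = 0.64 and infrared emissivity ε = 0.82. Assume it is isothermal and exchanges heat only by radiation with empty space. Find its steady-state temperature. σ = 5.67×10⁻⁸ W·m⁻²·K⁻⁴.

T ≈ 212 K

At steady state, absorbed solar power + internal power = radiated power.
Absorbed: α·S·A_cross = 0.64·271·2.254 = 390.9 W (cross-section πr²).
Total input = 390.9 + 460 = 850.9 W.
Radiated: εσ·A_surf·T⁴ with A_surf = 4πr² = 9.015 m².
T⁴ = 850.9/(0.82·5.67×10⁻⁸·9.015) = 2.030×10⁹ K⁴.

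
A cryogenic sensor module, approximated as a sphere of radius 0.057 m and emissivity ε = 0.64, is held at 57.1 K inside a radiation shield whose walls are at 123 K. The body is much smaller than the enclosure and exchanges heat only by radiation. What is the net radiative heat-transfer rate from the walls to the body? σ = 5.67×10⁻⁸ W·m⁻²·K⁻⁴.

For a small grey body in a large enclosure: P_net = εσA(T_body⁴ − T_wall⁴).
A = 4πr² = 0.04083 m²; T_body⁴ − T_wall⁴ = 1.063×10⁷ − 2.289×10⁸ = -2.183×10⁸ K⁴.
|P_net| = 0.64·5.67×10⁻⁸·0.04083·2.183×10⁸.

P_net ≈ 0.323 W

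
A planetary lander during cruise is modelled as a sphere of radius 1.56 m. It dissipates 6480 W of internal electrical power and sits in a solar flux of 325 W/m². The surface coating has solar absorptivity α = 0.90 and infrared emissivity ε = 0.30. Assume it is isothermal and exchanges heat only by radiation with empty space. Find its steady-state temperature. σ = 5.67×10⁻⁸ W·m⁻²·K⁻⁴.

At steady state, absorbed solar power + internal power = radiated power.
Absorbed: α·S·A_cross = 0.90·325·7.645 = 2236 W (cross-section πr²).
Total input = 2236 + 6480 = 8716 W.
Radiated: εσ·A_surf·T⁴ with A_surf = 4πr² = 30.58 m².
T⁴ = 8716/(0.30·5.67×10⁻⁸·30.58) = 1.676×10¹⁰ K⁴.

T ≈ 360 K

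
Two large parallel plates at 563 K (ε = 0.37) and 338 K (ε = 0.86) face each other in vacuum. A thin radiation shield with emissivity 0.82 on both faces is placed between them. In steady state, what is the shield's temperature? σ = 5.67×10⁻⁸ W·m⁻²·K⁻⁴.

T_s ≈ 450 K

In steady state the net flux on the hot side equals that on the cold side.
σ(T₁⁴−T_s⁴)/D₁ = σ(T_s⁴−T₂⁴)/D₂, with D₁ = 1/ε₁+1/ε_s−1 = 2.922, D₂ = 1/ε_s+1/ε₂−1 = 1.382.
Solve for T_s⁴: T_s⁴ = (D₂·T₁⁴ + D₁·T₂⁴)/(D₁+D₂) = 4.112×10¹⁰ K⁴.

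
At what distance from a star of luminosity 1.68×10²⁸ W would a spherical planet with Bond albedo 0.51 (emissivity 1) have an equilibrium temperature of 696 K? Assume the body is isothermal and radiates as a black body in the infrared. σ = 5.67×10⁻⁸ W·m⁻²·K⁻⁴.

For an isothermal black-emitting sphere, (1−a)S·πr² = σ·4πr²·T⁴ ⇒ S = 4σT⁴/(1−a).
S = 4·5.67×10⁻⁸·(696)⁴/0.490 = 1.086×10⁵ W/m².
Flux falls as S = L/(4πd²), so d = √(L/(4πS)) = √(1.68×10²⁸/(4π·1.086×10⁵)).

d ≈ 1.11×10¹¹ m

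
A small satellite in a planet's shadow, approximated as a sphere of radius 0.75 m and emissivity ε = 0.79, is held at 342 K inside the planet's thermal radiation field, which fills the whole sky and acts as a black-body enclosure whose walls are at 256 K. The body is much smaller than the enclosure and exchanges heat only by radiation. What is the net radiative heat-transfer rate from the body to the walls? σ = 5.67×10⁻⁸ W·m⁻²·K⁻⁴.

For a small grey body in a large enclosure: P_net = εσA(T_body⁴ − T_wall⁴).
A = 4πr² = 7.069 m²; T_body⁴ − T_wall⁴ = 1.368×10¹⁰ − 4.295×10⁹ = 9.386×10⁹ K⁴.
|P_net| = 0.79·5.67×10⁻⁸·7.069·9.386×10⁹.

P_net ≈ 2970 W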